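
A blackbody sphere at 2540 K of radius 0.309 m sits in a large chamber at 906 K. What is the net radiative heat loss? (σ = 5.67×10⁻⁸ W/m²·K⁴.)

Q ≈ 2.79×10^6 W

A = 4πr² = 4π × (0.309)² = 1.20 m².
Q = σA(T⁴ − T_s⁴). T⁴ − T_s⁴ = (2540)⁴ − (906)⁴ = 4.16×10^13 − 6.74×10^11 = 4.09×10^13 K⁴.
Q = 5.67×10⁻⁸ × 1.20 × 4.09×10^13 = 2.79×10^6 W.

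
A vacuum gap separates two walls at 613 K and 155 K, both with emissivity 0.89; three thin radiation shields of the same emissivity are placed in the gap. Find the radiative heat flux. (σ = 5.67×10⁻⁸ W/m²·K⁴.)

q ≈ 1600 W/m²

Each of the 4 gaps contributes resistance (2/ε − 1) = 2/0.89 − 1 = 1.247; total = 4.989.
q = σ(T₁⁴ − T₂⁴) / 4.989 = 5.67×10⁻⁸ × 1.41×10^11 / 4.989 = 1600 W/m².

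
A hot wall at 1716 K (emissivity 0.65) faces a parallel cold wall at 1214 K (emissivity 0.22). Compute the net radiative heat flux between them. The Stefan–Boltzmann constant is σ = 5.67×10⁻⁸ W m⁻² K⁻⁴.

q ≈ 72500 W/m²

For two large parallel gray plates, q = σ(T₁⁴ − T₂⁴) / (1/ε₁ + 1/ε₂ − 1).
1/ε₁ + 1/ε₂ − 1 = 1/0.65 + 1/0.22 − 1 = 5.084.
T₁⁴ − T₂⁴ = 8.67×10^12 − 2.17×10^12 = 6.50×10^12 K⁴.
q = 5.67×10⁻⁸ × 6.50×10^12 / 5.084 = 72500 W/m².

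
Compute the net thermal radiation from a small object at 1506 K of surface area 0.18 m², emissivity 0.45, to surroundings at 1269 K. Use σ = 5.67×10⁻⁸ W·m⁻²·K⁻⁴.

Q ≈ 11700 W

Q = εσA(T⁴ − T_s⁴). T⁴ − T_s⁴ = (1506)⁴ − (1269)⁴ = 5.14×10^12 − 2.59×10^12 = 2.55×10^12 K⁴.
Q = 0.45 × 5.67×10⁻⁸ × 0.180 × 2.55×10^12 = 11700 W.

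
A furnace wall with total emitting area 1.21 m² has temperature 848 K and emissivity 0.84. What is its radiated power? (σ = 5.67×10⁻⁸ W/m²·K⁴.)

P = εσAT⁴ = 0.84 × 5.67×10⁻⁸ × 1.21 × (848)⁴ = 0.84 × 5.67×10⁻⁸ × 1.21 × 5.17×10^11.
P = 29800 W.

P ≈ 29800 W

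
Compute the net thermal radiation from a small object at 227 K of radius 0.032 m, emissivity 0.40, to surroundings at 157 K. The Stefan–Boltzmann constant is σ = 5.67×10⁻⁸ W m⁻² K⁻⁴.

Q ≈ 0.598 W

A = 4πr² = 4π × (0.032)² = 0.0129 m².
Q = εσA(T⁴ − T_s⁴). T⁴ − T_s⁴ = (227)⁴ − (157)⁴ = 2.66×10^9 − 6.08×10^8 = 2.05×10^9 K⁴.
Q = 0.40 × 5.67×10⁻⁸ × 0.0129 × 2.05×10^9 = 0.598 W.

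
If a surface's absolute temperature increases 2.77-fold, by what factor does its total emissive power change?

factor ≈ 58.9

P ∝ T⁴, so the power scales as (2.77)⁴ = 58.9.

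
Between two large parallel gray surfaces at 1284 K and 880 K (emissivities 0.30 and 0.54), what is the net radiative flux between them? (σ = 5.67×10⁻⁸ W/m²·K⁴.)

For two large parallel gray plates, q = σ(T₁⁴ − T₂⁴) / (1/ε₁ + 1/ε₂ − 1).
1/ε₁ + 1/ε₂ − 1 = 1/0.30 + 1/0.54 − 1 = 4.185.
T₁⁴ − T₂⁴ = 2.72×10^12 − 6.00×10^11 = 2.12×10^12 K⁴.
q = 5.67×10⁻⁸ × 2.12×10^12 / 4.185 = 28700 W/m².

q ≈ 28700 W/m²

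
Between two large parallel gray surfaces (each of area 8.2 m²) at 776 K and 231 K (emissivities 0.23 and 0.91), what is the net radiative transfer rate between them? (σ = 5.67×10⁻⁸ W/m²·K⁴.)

Q ≈ 37600 W

For two large parallel gray plates, q = σ(T₁⁴ − T₂⁴) / (1/ε₁ + 1/ε₂ − 1).
1/ε₁ + 1/ε₂ − 1 = 1/0.23 + 1/0.91 − 1 = 4.447.
T₁⁴ − T₂⁴ = 3.63×10^11 − 2.85×10^9 = 3.60×10^11 K⁴.
q = 5.67×10⁻⁸ × 3.60×10^11 / 4.447 = 4590 W/m².
Q = q·A = 4590 × 8.2 = 37600 W.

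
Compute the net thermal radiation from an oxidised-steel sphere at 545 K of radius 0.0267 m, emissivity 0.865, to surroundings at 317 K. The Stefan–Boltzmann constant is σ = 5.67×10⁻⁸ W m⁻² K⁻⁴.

Q ≈ 34.3 W

A = 4πr² = 4π × (0.0267)² = 8.96×10^-3 m².
Q = εσA(T⁴ − T_s⁴). T⁴ − T_s⁴ = (545)⁴ − (317)⁴ = 8.82×10^10 − 1.01×10^10 = 7.81×10^10 K⁴.
Q = 0.865 × 5.67×10⁻⁸ × 8.96×10^-3 × 7.81×10^10 = 34.3 W.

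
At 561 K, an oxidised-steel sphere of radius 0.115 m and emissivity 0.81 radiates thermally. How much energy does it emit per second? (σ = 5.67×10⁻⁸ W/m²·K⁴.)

A = 4πr² = 4π × (0.115)² = 0.166 m².
Stefan–Boltzmann: P = εσAT⁴ = 0.81 × 5.67×10⁻⁸ × 0.166 × (561)⁴ = 0.81 × 5.67×10⁻⁸ × 0.166 × 9.90×10^10.
P = 756 W.

P ≈ 756 W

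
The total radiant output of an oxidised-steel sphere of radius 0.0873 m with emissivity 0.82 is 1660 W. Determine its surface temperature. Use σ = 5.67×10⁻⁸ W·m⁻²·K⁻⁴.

A = 4πr² = 4π × (0.0873)² = 0.0958 m².
From P = εσAT⁴, T = (P / εσA)^(1/4) = (1660 / (0.82 × 5.67×10⁻⁸ × 0.0958))^(1/4).
T = (3.73×10^11)^(1/4) = 781 K.

T ≈ 781 K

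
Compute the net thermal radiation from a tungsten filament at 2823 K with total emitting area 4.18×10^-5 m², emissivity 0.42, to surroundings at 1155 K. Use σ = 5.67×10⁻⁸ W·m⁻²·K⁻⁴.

Q = εσA(T⁴ − T_s⁴). T⁴ − T_s⁴ = (2823)⁴ − (1155)⁴ = 6.35×10^13 − 1.78×10^12 = 6.17×10^13 K⁴.
Q = 0.42 × 5.67×10⁻⁸ × 4.18×10^-5 × 6.17×10^13 = 61.4 W.

Q ≈ 61.4 W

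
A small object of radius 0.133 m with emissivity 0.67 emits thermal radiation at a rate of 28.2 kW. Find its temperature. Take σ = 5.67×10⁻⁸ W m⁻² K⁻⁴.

T ≈ 1350 K

A = 4πr² = 4π × (0.133)² = 0.222 m².
From P = εσAT⁴, T = (P / εσA)^(1/4) = (28200 / (0.67 × 5.67×10⁻⁸ × 0.222))^(1/4).
T = (3.34×10^12)^(1/4) = 1350 K.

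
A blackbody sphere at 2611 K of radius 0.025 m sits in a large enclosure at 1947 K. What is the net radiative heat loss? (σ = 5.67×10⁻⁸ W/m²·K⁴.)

A = 4πr² = 4π × (0.025)² = 7.85×10^-3 m².
Q = σA(T⁴ − T_s⁴). T⁴ − T_s⁴ = (2611)⁴ − (1947)⁴ = 4.65×10^13 − 1.44×10^13 = 3.21×10^13 K⁴.
Q = 5.67×10⁻⁸ × 7.85×10^-3 × 3.21×10^13 = 14300 W.

Q ≈ 14300 W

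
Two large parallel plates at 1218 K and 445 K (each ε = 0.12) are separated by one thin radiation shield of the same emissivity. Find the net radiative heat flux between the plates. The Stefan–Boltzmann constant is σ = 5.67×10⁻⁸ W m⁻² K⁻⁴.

q ≈ 3910 W/m²

Each of the 2 gaps contributes resistance (2/ε − 1) = 2/0.12 − 1 = 15.67; total = 31.33.
q = σ(T₁⁴ − T₂⁴) / 31.33 = 5.67×10⁻⁸ × 2.16×10^12 / 31.33 = 3910 W/m².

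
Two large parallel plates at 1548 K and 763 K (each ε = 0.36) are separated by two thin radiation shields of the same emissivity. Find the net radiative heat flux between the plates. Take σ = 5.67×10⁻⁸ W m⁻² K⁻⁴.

Each of the 3 gaps contributes resistance (2/ε − 1) = 2/0.36 − 1 = 4.556; total = 13.67.
q = σ(T₁⁴ − T₂⁴) / 13.67 = 5.67×10⁻⁸ × 5.40×10^12 / 13.67 = 22400 W/m².

q ≈ 22400 W/m²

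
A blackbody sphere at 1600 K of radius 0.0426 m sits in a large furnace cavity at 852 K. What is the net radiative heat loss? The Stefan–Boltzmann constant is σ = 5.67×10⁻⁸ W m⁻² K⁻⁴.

A = 4πr² = 4π × (0.0426)² = 0.0228 m².
Q = σA(T⁴ − T_s⁴). T⁴ − T_s⁴ = (1600)⁴ − (852)⁴ = 6.55×10^12 − 5.27×10^11 = 6.03×10^12 K⁴.
Q = 5.67×10⁻⁸ × 0.0228 × 6.03×10^12 = 7790 W.

Q ≈ 7790 W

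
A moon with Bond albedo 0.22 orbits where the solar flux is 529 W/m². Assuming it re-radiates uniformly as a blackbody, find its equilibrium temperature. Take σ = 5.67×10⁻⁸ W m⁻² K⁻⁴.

Power absorbed = (1−a)S·πR²; power emitted = 4πR²σT⁴. Equating and cancelling πR²:
T = ((1−a)S / 4σ)^(1/4) = (413 / (4 × 5.67×10⁻⁸))^(1/4) = (1.82×10^9)^(1/4).
T = 207 K.

T ≈ 207 K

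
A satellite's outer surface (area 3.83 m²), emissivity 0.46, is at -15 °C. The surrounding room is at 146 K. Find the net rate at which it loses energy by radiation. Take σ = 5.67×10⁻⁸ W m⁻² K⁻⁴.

Q ≈ 397 W

Convert: -15 °C = 258 K.
Q = εσA(T⁴ − T_s⁴). T⁴ − T_s⁴ = (258)⁴ − (146)⁴ = 4.43×10^9 − 4.54×10^8 = 3.98×10^9 K⁴.
Q = 0.46 × 5.67×10⁻⁸ × 3.83 × 3.98×10^9 = 397 W.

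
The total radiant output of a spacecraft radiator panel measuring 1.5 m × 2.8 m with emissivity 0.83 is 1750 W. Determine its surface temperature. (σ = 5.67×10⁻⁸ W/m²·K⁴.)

T ≈ 307 K

A = 1.5 × 2.8 = 4.20 m².
From P = εσAT⁴, T = (P / εσA)^(1/4) = (1750 / (0.83 × 5.67×10⁻⁸ × 4.20))^(1/4).
T = (8.85×10^9)^(1/4) = 307 K.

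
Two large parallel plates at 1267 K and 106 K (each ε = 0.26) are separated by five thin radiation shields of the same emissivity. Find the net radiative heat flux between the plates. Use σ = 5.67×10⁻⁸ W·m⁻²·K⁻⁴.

q ≈ 3640 W/m²

Each of the 6 gaps contributes resistance (2/ε − 1) = 2/0.26 − 1 = 6.692; total = 40.15.
q = σ(T₁⁴ − T₂⁴) / 40.15 = 5.67×10⁻⁸ × 2.58×10^12 / 40.15 = 3640 W/m².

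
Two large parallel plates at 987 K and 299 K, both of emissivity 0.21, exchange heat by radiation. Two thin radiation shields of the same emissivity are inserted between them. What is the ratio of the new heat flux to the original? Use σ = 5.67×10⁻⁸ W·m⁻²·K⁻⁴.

ratio ≈ 0.333

With N identical shields there are N+1 = 3 gaps in series, each with the same radiative resistance, so the flux falls to 1/(N+1) of its unshielded value.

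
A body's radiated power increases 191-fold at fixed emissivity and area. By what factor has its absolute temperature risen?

factor ≈ 3.72

P ∝ T⁴ ⇒ T ∝ P^(1/4), so T scales by (191)^(1/4) = 3.72.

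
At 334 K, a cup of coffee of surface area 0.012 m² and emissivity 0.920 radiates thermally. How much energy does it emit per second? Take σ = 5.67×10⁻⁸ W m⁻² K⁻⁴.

P ≈ 7.79 W

Stefan–Boltzmann: P = εσAT⁴ = 0.920 × 5.67×10⁻⁸ × 0.0120 × (334)⁴ = 0.920 × 5.67×10⁻⁸ × 0.0120 × 1.24×10^10.
P = 7.79 W.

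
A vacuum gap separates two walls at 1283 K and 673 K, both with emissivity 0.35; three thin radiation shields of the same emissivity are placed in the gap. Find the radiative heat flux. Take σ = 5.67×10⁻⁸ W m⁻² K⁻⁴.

Each of the 4 gaps contributes resistance (2/ε − 1) = 2/0.35 − 1 = 4.714; total = 18.86.
q = σ(T₁⁴ − T₂⁴) / 18.86 = 5.67×10⁻⁸ × 2.50×10^12 / 18.86 = 7530 W/m².

q ≈ 7530 W/m²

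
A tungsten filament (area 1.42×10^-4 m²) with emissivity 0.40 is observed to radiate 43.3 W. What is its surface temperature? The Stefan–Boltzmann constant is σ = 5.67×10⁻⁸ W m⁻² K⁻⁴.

From P = εσAT⁴, T = (P / εσA)^(1/4) = (43.3 / (0.40 × 5.67×10⁻⁸ × 1.42×10^-4))^(1/4).
T = (1.34×10^13)^(1/4) = 1910 K.

T ≈ 1910 K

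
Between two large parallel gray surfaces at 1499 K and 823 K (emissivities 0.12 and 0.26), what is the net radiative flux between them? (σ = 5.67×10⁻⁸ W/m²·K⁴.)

q ≈ 23300 W/m²

For two large parallel gray plates, q = σ(T₁⁴ − T₂⁴) / (1/ε₁ + 1/ε₂ − 1).
1/ε₁ + 1/ε₂ − 1 = 1/0.12 + 1/0.26 − 1 = 11.18.
T₁⁴ − T₂⁴ = 5.05×10^12 − 4.59×10^11 = 4.59×10^12 K⁴.
q = 5.67×10⁻⁸ × 4.59×10^12 / 11.18 = 23300 W/m².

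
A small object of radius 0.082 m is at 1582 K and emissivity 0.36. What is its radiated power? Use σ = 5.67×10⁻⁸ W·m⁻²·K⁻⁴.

P ≈ 10800 W

A = 4πr² = 4π × (0.082)² = 0.0845 m².
P = εσAT⁴ = 0.36 × 5.67×10⁻⁸ × 0.0845 × (1582)⁴ = 0.36 × 5.67×10⁻⁸ × 0.0845 × 6.26×10^12.
P = 10800 W.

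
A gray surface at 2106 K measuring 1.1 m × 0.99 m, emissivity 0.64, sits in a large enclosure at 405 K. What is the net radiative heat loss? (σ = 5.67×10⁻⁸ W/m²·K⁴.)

A = 1.1 × 0.99 = 1.09 m².
Q = εσA(T⁴ − T_s⁴). T⁴ − T_s⁴ = (2106)⁴ − (405)⁴ = 1.97×10^13 − 2.69×10^10 = 1.96×10^13 K⁴.
Q = 0.64 × 5.67×10⁻⁸ × 1.09 × 1.96×10^13 = 7.76×10^5 W.

Q ≈ 7.76×10^5 W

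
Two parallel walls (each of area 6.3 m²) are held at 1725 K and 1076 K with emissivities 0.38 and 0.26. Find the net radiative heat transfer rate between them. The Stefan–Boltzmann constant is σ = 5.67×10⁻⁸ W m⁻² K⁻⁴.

For two large parallel gray plates, q = σ(T₁⁴ − T₂⁴) / (1/ε₁ + 1/ε₂ − 1).
1/ε₁ + 1/ε₂ − 1 = 1/0.38 + 1/0.26 − 1 = 5.478.
T₁⁴ − T₂⁴ = 8.85×10^12 − 1.34×10^12 = 7.51×10^12 K⁴.
q = 5.67×10⁻⁸ × 7.51×10^12 / 5.478 = 77800 W/m².
Q = q·A = 77800 × 6.3 = 4.90×10^5 W.

Q ≈ 4.90×10^5 W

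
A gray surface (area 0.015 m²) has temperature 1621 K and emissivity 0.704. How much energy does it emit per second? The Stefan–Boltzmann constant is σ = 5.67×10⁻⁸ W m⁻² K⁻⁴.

P ≈ 4130 W

P = εσAT⁴ = 0.704 × 5.67×10⁻⁸ × 0.0150 × (1621)⁴ = 0.704 × 5.67×10⁻⁸ × 0.0150 × 6.90×10^12.
P = 4130 W.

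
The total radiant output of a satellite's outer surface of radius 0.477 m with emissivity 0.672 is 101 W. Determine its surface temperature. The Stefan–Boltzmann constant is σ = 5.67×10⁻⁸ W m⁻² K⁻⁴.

T ≈ 174 K

A = 4πr² = 4π × (0.477)² = 2.86 m².
From P = εσAT⁴, T = (P / εσA)^(1/4) = (101 / (0.672 × 5.67×10⁻⁸ × 2.86))^(1/4).
T = (9.27×10^8)^(1/4) = 174 K.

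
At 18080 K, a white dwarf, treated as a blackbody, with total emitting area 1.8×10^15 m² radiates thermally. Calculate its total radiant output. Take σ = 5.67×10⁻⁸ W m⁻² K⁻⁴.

P ≈ 1.09×10^25 W

P = σAT⁴ = 5.67×10⁻⁸ × 1.80×10^15 × (18080)⁴ = 5.67×10⁻⁸ × 1.80×10^15 × 1.07×10^17.
P = 1.09×10^25 W.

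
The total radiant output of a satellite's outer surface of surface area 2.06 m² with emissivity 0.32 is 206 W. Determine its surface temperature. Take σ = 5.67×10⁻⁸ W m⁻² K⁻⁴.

T ≈ 272 K

From P = εσAT⁴, T = (P / εσA)^(1/4) = (206 / (0.32 × 5.67×10⁻⁸ × 2.06))^(1/4).
T = (5.51×10^9)^(1/4) = 272 K.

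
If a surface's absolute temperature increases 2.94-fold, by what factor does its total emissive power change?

factor ≈ 74.7

P ∝ T⁴, so the power scales as (2.94)⁴ = 74.7.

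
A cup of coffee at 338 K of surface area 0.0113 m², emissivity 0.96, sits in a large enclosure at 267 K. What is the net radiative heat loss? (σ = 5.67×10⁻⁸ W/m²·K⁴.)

Q = εσA(T⁴ − T_s⁴). T⁴ − T_s⁴ = (338)⁴ − (267)⁴ = 1.31×10^10 − 5.08×10^9 = 7.97×10^9 K⁴.
Q = 0.96 × 5.67×10⁻⁸ × 0.0113 × 7.97×10^9 = 4.90 W.

Q ≈ 4.90 W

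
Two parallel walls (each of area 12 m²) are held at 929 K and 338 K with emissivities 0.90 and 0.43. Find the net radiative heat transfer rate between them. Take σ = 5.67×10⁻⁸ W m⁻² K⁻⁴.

Q ≈ 2.04×10^5 W

For two large parallel gray plates, q = σ(T₁⁴ − T₂⁴) / (1/ε₁ + 1/ε₂ − 1).
1/ε₁ + 1/ε₂ − 1 = 1/0.90 + 1/0.43 − 1 = 2.437.
T₁⁴ − T₂⁴ = 7.45×10^11 − 1.31×10^10 = 7.32×10^11 K⁴.
q = 5.67×10⁻⁸ × 7.32×10^11 / 2.437 = 17000 W/m².
Q = q·A = 17000 × 12 = 2.04×10^5 W.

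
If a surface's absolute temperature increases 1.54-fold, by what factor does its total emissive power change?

P ∝ T⁴, so the power scales as (1.54)⁴ = 5.62.

factor ≈ 5.62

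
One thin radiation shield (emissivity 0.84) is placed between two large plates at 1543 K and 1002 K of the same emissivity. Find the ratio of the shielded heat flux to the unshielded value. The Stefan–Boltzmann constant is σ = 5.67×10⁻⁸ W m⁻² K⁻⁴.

With N identical shields there are N+1 = 2 gaps in series, each with the same radiative resistance, so the flux falls to 1/(N+1) of its unshielded value.

ratio ≈ 0.500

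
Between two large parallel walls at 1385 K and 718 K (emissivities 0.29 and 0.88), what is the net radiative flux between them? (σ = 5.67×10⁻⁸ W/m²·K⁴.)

For two large parallel gray plates, q = σ(T₁⁴ − T₂⁴) / (1/ε₁ + 1/ε₂ − 1).
1/ε₁ + 1/ε₂ − 1 = 1/0.29 + 1/0.88 − 1 = 3.585.
T₁⁴ − T₂⁴ = 3.68×10^12 − 2.66×10^11 = 3.41×10^12 K⁴.
q = 5.67×10⁻⁸ × 3.41×10^12 / 3.585 = 54000 W/m².

q ≈ 54000 W/m²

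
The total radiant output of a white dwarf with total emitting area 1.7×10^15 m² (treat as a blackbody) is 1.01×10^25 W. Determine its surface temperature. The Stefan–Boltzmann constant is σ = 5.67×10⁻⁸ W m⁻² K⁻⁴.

From P = σAT⁴, T = (P / σA)^(1/4) = (1.01×10^25 / (5.67×10⁻⁸ × 1.70×10^15))^(1/4).
T = (1.05×10^17)^(1/4) = 18000 K.

T ≈ 18000 K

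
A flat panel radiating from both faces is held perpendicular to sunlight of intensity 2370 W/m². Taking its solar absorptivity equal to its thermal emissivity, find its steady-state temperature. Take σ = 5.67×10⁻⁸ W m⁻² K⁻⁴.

T ≈ 380 K

Absorbed flux αS = emitted flux 2εσT⁴ per unit area; with α = ε this gives T = (S/2σ)^(1/4).
T = (2370 / (2 × 5.67×10⁻⁸))^(1/4) = (2.09×10^10)^(1/4).
T = 380 K.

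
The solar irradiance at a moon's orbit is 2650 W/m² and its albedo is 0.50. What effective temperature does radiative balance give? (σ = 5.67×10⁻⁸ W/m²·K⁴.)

T ≈ 276 K

Power absorbed = (1−a)S·πR²; power emitted = 4πR²σT⁴. Equating and cancelling πR²:
T = ((1−a)S / 4σ)^(1/4) = (1320 / (4 × 5.67×10⁻⁸))^(1/4) = (5.84×10^9)^(1/4).
T = 276 K.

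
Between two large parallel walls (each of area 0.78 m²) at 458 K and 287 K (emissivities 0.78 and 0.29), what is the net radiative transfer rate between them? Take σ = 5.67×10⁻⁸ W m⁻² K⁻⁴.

For two large parallel gray plates, q = σ(T₁⁴ − T₂⁴) / (1/ε₁ + 1/ε₂ − 1).
1/ε₁ + 1/ε₂ − 1 = 1/0.78 + 1/0.29 − 1 = 3.730.
T₁⁴ − T₂⁴ = 4.40×10^10 − 6.78×10^9 = 3.72×10^10 K⁴.
q = 5.67×10⁻⁸ × 3.72×10^10 / 3.730 = 566 W/m².
Q = q·A = 566 × 0.78 = 441 W.

Q ≈ 441 W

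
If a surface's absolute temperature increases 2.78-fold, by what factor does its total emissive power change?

P ∝ T⁴, so the power scales as (2.78)⁴ = 59.7.

factor ≈ 59.7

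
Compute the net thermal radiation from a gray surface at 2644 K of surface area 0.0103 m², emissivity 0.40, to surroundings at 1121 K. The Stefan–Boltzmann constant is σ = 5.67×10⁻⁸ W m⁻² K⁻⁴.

Q ≈ 11000 W

Q = εσA(T⁴ − T_s⁴). T⁴ − T_s⁴ = (2644)⁴ − (1121)⁴ = 4.89×10^13 − 1.58×10^12 = 4.73×10^13 K⁴.
Q = 0.40 × 5.67×10⁻⁸ × 0.0103 × 4.73×10^13 = 11000 W.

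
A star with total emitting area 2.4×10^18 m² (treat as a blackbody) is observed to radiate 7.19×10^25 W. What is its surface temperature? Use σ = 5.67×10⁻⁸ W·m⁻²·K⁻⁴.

From P = σAT⁴, T = (P / σA)^(1/4) = (7.19×10^25 / (5.67×10⁻⁸ × 2.40×10^18))^(1/4).
T = (5.28×10^14)^(1/4) = 4790 K.

T ≈ 4790 K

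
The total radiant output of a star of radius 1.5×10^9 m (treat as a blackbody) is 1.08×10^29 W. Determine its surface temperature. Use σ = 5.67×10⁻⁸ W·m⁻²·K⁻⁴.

T ≈ 16100 K

A = 4πr² = 4π × (1.5×10^9)² = 2.83×10^19 m².
From P = σAT⁴, T = (P / σA)^(1/4) = (1.08×10^29 / (5.67×10⁻⁸ × 2.83×10^19))^(1/4).
T = (6.74×10^16)^(1/4) = 16100 K.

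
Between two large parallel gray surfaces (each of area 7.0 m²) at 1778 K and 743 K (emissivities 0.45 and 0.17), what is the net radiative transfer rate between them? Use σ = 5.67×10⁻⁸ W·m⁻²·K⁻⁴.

For two large parallel gray plates, q = σ(T₁⁴ − T₂⁴) / (1/ε₁ + 1/ε₂ − 1).
1/ε₁ + 1/ε₂ − 1 = 1/0.45 + 1/0.17 − 1 = 7.105.
T₁⁴ − T₂⁴ = 9.99×10^12 − 3.05×10^11 = 9.69×10^12 K⁴.
q = 5.67×10⁻⁸ × 9.69×10^12 / 7.105 = 77300 W/m².
Q = q·A = 77300 × 7.0 = 5.41×10^5 W.

Q ≈ 5.41×10^5 W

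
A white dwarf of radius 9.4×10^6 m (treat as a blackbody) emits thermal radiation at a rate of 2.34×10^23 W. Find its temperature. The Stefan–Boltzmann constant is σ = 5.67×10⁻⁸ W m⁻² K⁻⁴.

T ≈ 7810 K

A = 4πr² = 4π × (9.4×10^6)² = 1.11×10^15 m².
From P = σAT⁴, T = (P / σA)^(1/4) = (2.34×10^23 / (5.67×10⁻⁸ × 1.11×10^15))^(1/4).
T = (3.72×10^15)^(1/4) = 7810 K.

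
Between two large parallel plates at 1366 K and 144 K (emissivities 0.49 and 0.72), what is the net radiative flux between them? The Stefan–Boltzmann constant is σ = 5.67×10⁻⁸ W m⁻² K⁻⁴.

For two large parallel gray plates, q = σ(T₁⁴ − T₂⁴) / (1/ε₁ + 1/ε₂ − 1).
1/ε₁ + 1/ε₂ − 1 = 1/0.49 + 1/0.72 − 1 = 2.430.
T₁⁴ − T₂⁴ = 3.48×10^12 − 4.30×10^8 = 3.48×10^12 K⁴.
q = 5.67×10⁻⁸ × 3.48×10^12 / 2.430 = 81200 W/m².

q ≈ 81200 W/m²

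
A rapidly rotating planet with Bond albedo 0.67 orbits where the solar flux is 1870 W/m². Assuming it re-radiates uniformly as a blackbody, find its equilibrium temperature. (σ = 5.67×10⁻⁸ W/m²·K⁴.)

Power absorbed = (1−a)S·πR²; power emitted = 4πR²σT⁴. Equating and cancelling πR²:
T = ((1−a)S / 4σ)^(1/4) = (617 / (4 × 5.67×10⁻⁸))^(1/4) = (2.72×10^9)^(1/4).
T = 228 K.

T ≈ 228 K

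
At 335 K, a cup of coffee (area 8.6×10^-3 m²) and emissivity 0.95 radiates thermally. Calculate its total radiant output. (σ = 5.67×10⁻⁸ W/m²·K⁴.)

P ≈ 5.83 W

Stefan–Boltzmann: P = εσAT⁴ = 0.95 × 5.67×10⁻⁸ × 8.60×10^-3 × (335)⁴ = 0.95 × 5.67×10⁻⁸ × 8.60×10^-3 × 1.26×10^10.
P = 5.83 W.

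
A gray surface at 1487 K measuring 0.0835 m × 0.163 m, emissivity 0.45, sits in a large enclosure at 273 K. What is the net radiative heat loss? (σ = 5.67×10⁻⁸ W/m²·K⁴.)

A = 0.0835 × 0.163 = 0.0136 m².
Q = εσA(T⁴ − T_s⁴). T⁴ − T_s⁴ = (1487)⁴ − (273)⁴ = 4.89×10^12 − 5.55×10^9 = 4.88×10^12 K⁴.
Q = 0.45 × 5.67×10⁻⁸ × 0.0136 × 4.88×10^12 = 1700 W.

Q ≈ 1700 W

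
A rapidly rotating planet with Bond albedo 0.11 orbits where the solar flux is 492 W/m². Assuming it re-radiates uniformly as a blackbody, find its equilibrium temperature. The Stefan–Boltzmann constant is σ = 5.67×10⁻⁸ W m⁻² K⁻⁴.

Power absorbed = (1−a)S·πR²; power emitted = 4πR²σT⁴. Equating and cancelling πR²:
T = ((1−a)S / 4σ)^(1/4) = (438 / (4 × 5.67×10⁻⁸))^(1/4) = (1.93×10^9)^(1/4).
T = 210 K.

T ≈ 210 K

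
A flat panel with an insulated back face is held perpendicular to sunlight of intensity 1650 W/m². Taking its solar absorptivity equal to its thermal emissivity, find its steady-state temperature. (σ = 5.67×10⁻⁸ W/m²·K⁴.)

T ≈ 413 K

Absorbed flux αS = emitted flux εσT⁴ (one radiating face); with α = ε, T = (S/σ)^(1/4).
T = (1650 / 5.67×10⁻⁸)^(1/4) = (2.91×10^10)^(1/4).
T = 413 K.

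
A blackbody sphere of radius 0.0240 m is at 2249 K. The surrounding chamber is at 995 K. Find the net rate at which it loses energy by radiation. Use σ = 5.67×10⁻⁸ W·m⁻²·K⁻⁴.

Q ≈ 10100 W

A = 4πr² = 4π × (0.0240)² = 7.24×10^-3 m².
Q = σA(T⁴ − T_s⁴). T⁴ − T_s⁴ = (2249)⁴ − (995)⁴ = 2.56×10^13 − 9.80×10^11 = 2.46×10^13 K⁴.
Q = 5.67×10⁻⁸ × 7.24×10^-3 × 2.46×10^13 = 10100 W.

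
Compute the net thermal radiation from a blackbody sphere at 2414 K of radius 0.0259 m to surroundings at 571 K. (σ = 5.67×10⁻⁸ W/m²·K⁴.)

Q ≈ 16200 W

A = 4πr² = 4π × (0.0259)² = 8.43×10^-3 m².
Q = σA(T⁴ − T_s⁴). T⁴ − T_s⁴ = (2414)⁴ − (571)⁴ = 3.40×10^13 − 1.06×10^11 = 3.39×10^13 K⁴.
Q = 5.67×10⁻⁸ × 8.43×10^-3 × 3.39×10^13 = 16200 W.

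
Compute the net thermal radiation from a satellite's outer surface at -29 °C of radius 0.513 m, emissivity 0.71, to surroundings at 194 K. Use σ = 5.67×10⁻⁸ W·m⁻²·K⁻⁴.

A = 4πr² = 4π × (0.513)² = 3.31 m².
Convert: -29 °C = 244 K.
Q = εσA(T⁴ − T_s⁴). T⁴ − T_s⁴ = (244)⁴ − (194)⁴ = 3.54×10^9 − 1.42×10^9 = 2.13×10^9 K⁴.
Q = 0.71 × 5.67×10⁻⁸ × 3.31 × 2.13×10^9 = 283 W.

Q ≈ 283 W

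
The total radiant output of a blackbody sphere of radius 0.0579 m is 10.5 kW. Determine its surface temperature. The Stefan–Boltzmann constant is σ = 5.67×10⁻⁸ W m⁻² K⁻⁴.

T ≈ 1450 K

A = 4πr² = 4π × (0.0579)² = 0.0421 m².
From P = σAT⁴, T = (P / σA)^(1/4) = (10500 / (5.67×10⁻⁸ × 0.0421))^(1/4).
T = (4.40×10^12)^(1/4) = 1450 K.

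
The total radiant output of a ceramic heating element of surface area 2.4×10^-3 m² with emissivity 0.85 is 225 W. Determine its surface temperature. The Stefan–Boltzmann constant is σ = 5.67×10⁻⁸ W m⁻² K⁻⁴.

From P = εσAT⁴, T = (P / εσA)^(1/4) = (225 / (0.85 × 5.67×10⁻⁸ × 2.40×10^-3))^(1/4).
T = (1.95×10^12)^(1/4) = 1180 K.

T ≈ 1180 K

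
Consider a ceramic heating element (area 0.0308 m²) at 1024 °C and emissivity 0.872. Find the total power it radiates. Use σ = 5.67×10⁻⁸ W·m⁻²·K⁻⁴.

P ≈ 4310 W

1024 °C = 1297 K.
P = εσAT⁴ = 0.872 × 5.67×10⁻⁸ × 0.0308 × (1297)⁴ = 0.872 × 5.67×10⁻⁸ × 0.0308 × 2.83×10^12.
P = 4310 W.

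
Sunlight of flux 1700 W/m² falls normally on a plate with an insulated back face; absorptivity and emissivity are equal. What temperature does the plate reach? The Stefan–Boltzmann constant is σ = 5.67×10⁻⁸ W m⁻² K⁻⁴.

Absorbed flux αS = emitted flux εσT⁴ (one radiating face); with α = ε, T = (S/σ)^(1/4).
T = (1700 / 5.67×10⁻⁸)^(1/4) = (3.00×10^10)^(1/4).
T = 416 K.

T ≈ 416 K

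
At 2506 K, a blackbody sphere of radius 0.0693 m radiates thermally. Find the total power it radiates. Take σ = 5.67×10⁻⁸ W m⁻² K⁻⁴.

P ≈ 1.35×10^5 W

A = 4πr² = 4π × (0.0693)² = 0.0603 m².
P = σAT⁴ = 5.67×10⁻⁸ × 0.0603 × (2506)⁴ = 5.67×10⁻⁸ × 0.0603 × 3.94×10^13.
P = 1.35×10^5 W.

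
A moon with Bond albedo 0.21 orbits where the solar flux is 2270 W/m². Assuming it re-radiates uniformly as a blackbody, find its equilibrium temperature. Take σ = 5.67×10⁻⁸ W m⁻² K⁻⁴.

T ≈ 298 K

Power absorbed = (1−a)S·πR²; power emitted = 4πR²σT⁴. Equating and cancelling πR²:
T = ((1−a)S / 4σ)^(1/4) = (1790 / (4 × 5.67×10⁻⁸))^(1/4) = (7.91×10^9)^(1/4).
T = 298 K.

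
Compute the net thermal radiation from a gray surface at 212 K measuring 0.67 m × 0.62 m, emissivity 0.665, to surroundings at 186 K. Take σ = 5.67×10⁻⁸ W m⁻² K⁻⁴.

A = 0.67 × 0.62 = 0.415 m².
Q = εσA(T⁴ − T_s⁴). T⁴ − T_s⁴ = (212)⁴ − (186)⁴ = 2.02×10^9 − 1.20×10^9 = 8.23×10^8 K⁴.
Q = 0.665 × 5.67×10⁻⁸ × 0.415 × 8.23×10^8 = 12.9 W.

Q ≈ 12.9 W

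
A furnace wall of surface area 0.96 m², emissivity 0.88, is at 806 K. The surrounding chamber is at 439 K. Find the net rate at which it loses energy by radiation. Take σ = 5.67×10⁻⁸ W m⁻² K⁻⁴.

Q = εσA(T⁴ − T_s⁴). T⁴ − T_s⁴ = (806)⁴ − (439)⁴ = 4.22×10^11 − 3.71×10^10 = 3.85×10^11 K⁴.
Q = 0.88 × 5.67×10⁻⁸ × 0.960 × 3.85×10^11 = 18400 W.

Q ≈ 18400 W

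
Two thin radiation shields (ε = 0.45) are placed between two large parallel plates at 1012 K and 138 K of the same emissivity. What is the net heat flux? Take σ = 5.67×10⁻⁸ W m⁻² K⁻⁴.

q ≈ 5750 W/m²

Each of the 3 gaps contributes resistance (2/ε − 1) = 2/0.45 − 1 = 3.444; total = 10.33.
q = σ(T₁⁴ − T₂⁴) / 10.33 = 5.67×10⁻⁸ × 1.05×10^12 / 10.33 = 5750 W/m².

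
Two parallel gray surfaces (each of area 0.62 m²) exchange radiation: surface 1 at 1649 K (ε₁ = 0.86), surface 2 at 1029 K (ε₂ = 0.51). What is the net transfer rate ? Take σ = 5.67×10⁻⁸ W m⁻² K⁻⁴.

Q ≈ 1.04×10^5 W

For two large parallel gray plates, q = σ(T₁⁴ − T₂⁴) / (1/ε₁ + 1/ε₂ − 1).
1/ε₁ + 1/ε₂ − 1 = 1/0.86 + 1/0.51 − 1 = 2.124.
T₁⁴ − T₂⁴ = 7.39×10^12 − 1.12×10^12 = 6.27×10^12 K⁴.
q = 5.67×10⁻⁸ × 6.27×10^12 / 2.124 = 1.67×10^5 W/m².
Q = q·A = 1.67×10^5 × 0.62 = 1.04×10^5 W.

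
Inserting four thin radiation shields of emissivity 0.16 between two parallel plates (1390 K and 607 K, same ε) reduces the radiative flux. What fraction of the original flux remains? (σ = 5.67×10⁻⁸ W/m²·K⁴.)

ratio ≈ 0.200

With N identical shields there are N+1 = 5 gaps in series, each with the same radiative resistance, so the flux falls to 1/(N+1) of its unshielded value.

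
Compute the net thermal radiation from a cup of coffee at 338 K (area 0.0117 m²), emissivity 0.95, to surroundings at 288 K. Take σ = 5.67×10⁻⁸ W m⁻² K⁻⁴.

Q = εσA(T⁴ − T_s⁴). T⁴ − T_s⁴ = (338)⁴ − (288)⁴ = 1.31×10^10 − 6.88×10^9 = 6.17×10^9 K⁴.
Q = 0.95 × 5.67×10⁻⁸ × 0.0117 × 6.17×10^9 = 3.89 W.

Q ≈ 3.89 W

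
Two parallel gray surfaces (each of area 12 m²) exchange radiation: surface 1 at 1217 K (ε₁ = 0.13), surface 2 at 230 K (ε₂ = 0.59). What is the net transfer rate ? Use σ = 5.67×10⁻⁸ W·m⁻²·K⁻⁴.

Q ≈ 1.78×10^5 W

For two large parallel gray plates, q = σ(T₁⁴ − T₂⁴) / (1/ε₁ + 1/ε₂ − 1).
1/ε₁ + 1/ε₂ − 1 = 1/0.13 + 1/0.59 − 1 = 8.387.
T₁⁴ − T₂⁴ = 2.19×10^12 − 2.80×10^9 = 2.19×10^12 K⁴.
q = 5.67×10⁻⁸ × 2.19×10^12 / 8.387 = 14800 W/m².
Q = q·A = 14800 × 12 = 1.78×10^5 W.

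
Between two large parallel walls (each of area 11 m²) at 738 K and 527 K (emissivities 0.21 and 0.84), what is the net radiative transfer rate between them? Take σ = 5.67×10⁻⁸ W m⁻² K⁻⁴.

Q ≈ 27600 W

For two large parallel gray plates, q = σ(T₁⁴ − T₂⁴) / (1/ε₁ + 1/ε₂ − 1).
1/ε₁ + 1/ε₂ − 1 = 1/0.21 + 1/0.84 − 1 = 4.952.
T₁⁴ − T₂⁴ = 2.97×10^11 − 7.71×10^10 = 2.20×10^11 K⁴.
q = 5.67×10⁻⁸ × 2.20×10^11 / 4.952 = 2510 W/m².
Q = q·A = 2510 × 11 = 27600 W.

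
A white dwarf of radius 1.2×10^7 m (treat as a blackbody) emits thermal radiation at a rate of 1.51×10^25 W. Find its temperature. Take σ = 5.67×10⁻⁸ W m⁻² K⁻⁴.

T ≈ 19600 K

A = 4πr² = 4π × (1.2×10^7)² = 1.81×10^15 m².
From P = σAT⁴, T = (P / σA)^(1/4) = (1.51×10^25 / (5.67×10⁻⁸ × 1.81×10^15))^(1/4).
T = (1.47×10^17)^(1/4) = 19600 K.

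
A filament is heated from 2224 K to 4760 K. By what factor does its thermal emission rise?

ratio ≈ 21.0

P ∝ T⁴, so the ratio is (4760/2224)⁴ = (2.140)⁴ = 21.0.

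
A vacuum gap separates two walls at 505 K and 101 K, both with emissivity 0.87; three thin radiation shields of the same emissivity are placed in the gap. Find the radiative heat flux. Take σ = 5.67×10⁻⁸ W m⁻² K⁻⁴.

q ≈ 709 W/m²

Each of the 4 gaps contributes resistance (2/ε − 1) = 2/0.87 − 1 = 1.299; total = 5.195.
q = σ(T₁⁴ − T₂⁴) / 5.195 = 5.67×10⁻⁸ × 6.49×10^10 / 5.195 = 709 W/m².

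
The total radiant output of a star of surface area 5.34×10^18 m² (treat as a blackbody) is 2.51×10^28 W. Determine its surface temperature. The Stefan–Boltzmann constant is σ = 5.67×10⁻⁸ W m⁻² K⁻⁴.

T ≈ 17000 K

From P = σAT⁴, T = (P / σA)^(1/4) = (2.51×10^28 / (5.67×10⁻⁸ × 5.34×10^18))^(1/4).
T = (8.29×10^16)^(1/4) = 17000 K.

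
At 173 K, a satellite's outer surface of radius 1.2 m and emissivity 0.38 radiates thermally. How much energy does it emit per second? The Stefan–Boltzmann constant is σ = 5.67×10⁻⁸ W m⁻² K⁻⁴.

P ≈ 349 W

A = 4πr² = 4π × (1.2)² = 18.1 m².
Stefan–Boltzmann: P = εσAT⁴ = 0.38 × 5.67×10⁻⁸ × 18.1 × (173)⁴ = 0.38 × 5.67×10⁻⁸ × 18.1 × 8.96×10^8.
P = 349 W.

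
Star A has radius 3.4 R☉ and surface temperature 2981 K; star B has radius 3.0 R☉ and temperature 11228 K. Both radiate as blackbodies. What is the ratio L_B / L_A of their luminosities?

L = 4πR²σT⁴ ∝ R²T⁴, so L_B/L_A = (3.0/3.4)² × (11228/2981)⁴ = 0.779 × 201 = 157.

L_B/L_A ≈ 157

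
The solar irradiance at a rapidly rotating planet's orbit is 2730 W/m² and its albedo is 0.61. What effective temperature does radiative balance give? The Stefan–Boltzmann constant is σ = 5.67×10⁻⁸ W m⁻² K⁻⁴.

T ≈ 262 K

Power absorbed = (1−a)S·πR²; power emitted = 4πR²σT⁴. Equating and cancelling πR²:
T = ((1−a)S / 4σ)^(1/4) = (1060 / (4 × 5.67×10⁻⁸))^(1/4) = (4.69×10^9)^(1/4).
T = 262 K.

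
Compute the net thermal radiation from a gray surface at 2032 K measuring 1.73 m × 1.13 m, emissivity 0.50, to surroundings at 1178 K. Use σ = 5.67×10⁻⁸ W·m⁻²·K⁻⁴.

A = 1.73 × 1.13 = 1.95 m².
Q = εσA(T⁴ − T_s⁴). T⁴ − T_s⁴ = (2032)⁴ − (1178)⁴ = 1.70×10^13 − 1.93×10^12 = 1.51×10^13 K⁴.
Q = 0.50 × 5.67×10⁻⁸ × 1.95 × 1.51×10^13 = 8.38×10^5 W.

Q ≈ 8.38×10^5 W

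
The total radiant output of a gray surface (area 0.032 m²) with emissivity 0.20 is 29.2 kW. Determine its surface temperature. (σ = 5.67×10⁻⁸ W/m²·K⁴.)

T ≈ 3000 K

From P = εσAT⁴, T = (P / εσA)^(1/4) = (29200 / (0.20 × 5.67×10⁻⁸ × 0.0320))^(1/4).
T = (8.05×10^13)^(1/4) = 3000 K.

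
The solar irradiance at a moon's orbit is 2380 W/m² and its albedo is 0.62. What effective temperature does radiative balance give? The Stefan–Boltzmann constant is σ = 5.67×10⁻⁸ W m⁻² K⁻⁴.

T ≈ 251 K

Power absorbed = (1−a)S·πR²; power emitted = 4πR²σT⁴. Equating and cancelling πR²:
T = ((1−a)S / 4σ)^(1/4) = (904 / (4 × 5.67×10⁻⁸))^(1/4) = (3.99×10^9)^(1/4).
T = 251 K.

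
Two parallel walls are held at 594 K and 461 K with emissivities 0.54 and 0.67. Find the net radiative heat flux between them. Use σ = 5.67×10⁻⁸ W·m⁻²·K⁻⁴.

For two large parallel gray plates, q = σ(T₁⁴ − T₂⁴) / (1/ε₁ + 1/ε₂ − 1).
1/ε₁ + 1/ε₂ − 1 = 1/0.54 + 1/0.67 − 1 = 2.344.
T₁⁴ − T₂⁴ = 1.24×10^11 − 4.52×10^10 = 7.93×10^10 K⁴.
q = 5.67×10⁻⁸ × 7.93×10^10 / 2.344 = 1920 W/m².

q ≈ 1920 W/m²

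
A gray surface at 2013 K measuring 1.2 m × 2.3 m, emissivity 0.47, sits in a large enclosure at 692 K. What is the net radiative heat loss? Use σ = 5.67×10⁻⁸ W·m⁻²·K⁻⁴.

Q ≈ 1.19×10^6 W

A = 1.2 × 2.3 = 2.76 m².
Q = εσA(T⁴ − T_s⁴). T⁴ − T_s⁴ = (2013)⁴ − (692)⁴ = 1.64×10^13 − 2.29×10^11 = 1.62×10^13 K⁴.
Q = 0.47 × 5.67×10⁻⁸ × 2.76 × 1.62×10^13 = 1.19×10^6 W.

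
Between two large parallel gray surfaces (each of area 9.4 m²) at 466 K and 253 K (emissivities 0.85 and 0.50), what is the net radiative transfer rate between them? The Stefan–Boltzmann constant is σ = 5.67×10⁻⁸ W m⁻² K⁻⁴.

Q ≈ 10500 W

For two large parallel gray plates, q = σ(T₁⁴ − T₂⁴) / (1/ε₁ + 1/ε₂ − 1).
1/ε₁ + 1/ε₂ − 1 = 1/0.85 + 1/0.50 − 1 = 2.176.
T₁⁴ − T₂⁴ = 4.72×10^10 − 4.10×10^9 = 4.31×10^10 K⁴.
q = 5.67×10⁻⁸ × 4.31×10^10 / 2.176 = 1120 W/m².
Q = q·A = 1120 × 9.4 = 10500 W.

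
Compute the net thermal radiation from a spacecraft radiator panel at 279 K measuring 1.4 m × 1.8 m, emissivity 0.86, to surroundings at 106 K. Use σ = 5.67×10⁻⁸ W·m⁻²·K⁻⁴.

A = 1.4 × 1.8 = 2.52 m².
Q = εσA(T⁴ − T_s⁴). T⁴ − T_s⁴ = (279)⁴ − (106)⁴ = 6.06×10^9 − 1.26×10^8 = 5.93×10^9 K⁴.
Q = 0.86 × 5.67×10⁻⁸ × 2.52 × 5.93×10^9 = 729 W.

Q ≈ 729 W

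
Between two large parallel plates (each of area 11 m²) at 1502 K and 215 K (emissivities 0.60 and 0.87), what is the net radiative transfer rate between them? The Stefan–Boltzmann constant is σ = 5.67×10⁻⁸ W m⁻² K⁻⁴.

For two large parallel gray plates, q = σ(T₁⁴ − T₂⁴) / (1/ε₁ + 1/ε₂ − 1).
1/ε₁ + 1/ε₂ − 1 = 1/0.60 + 1/0.87 − 1 = 1.816.
T₁⁴ − T₂⁴ = 5.09×10^12 − 2.14×10^9 = 5.09×10^12 K⁴.
q = 5.67×10⁻⁸ × 5.09×10^12 / 1.816 = 1.59×10^5 W/m².
Q = q·A = 1.59×10^5 × 11 = 1.75×10^6 W.

Q ≈ 1.75×10^6 W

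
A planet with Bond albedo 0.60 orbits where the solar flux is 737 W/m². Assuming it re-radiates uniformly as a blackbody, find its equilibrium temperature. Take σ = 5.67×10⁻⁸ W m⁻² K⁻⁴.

Power absorbed = (1−a)S·πR²; power emitted = 4πR²σT⁴. Equating and cancelling πR²:
T = ((1−a)S / 4σ)^(1/4) = (295 / (4 × 5.67×10⁻⁸))^(1/4) = (1.30×10^9)^(1/4).
T = 190 K.

T ≈ 190 K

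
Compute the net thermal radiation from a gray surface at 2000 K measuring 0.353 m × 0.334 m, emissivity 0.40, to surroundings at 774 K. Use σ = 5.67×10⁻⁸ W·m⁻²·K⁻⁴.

A = 0.353 × 0.334 = 0.118 m².
Q = εσA(T⁴ − T_s⁴). T⁴ − T_s⁴ = (2000)⁴ − (774)⁴ = 1.60×10^13 − 3.59×10^11 = 1.56×10^13 K⁴.
Q = 0.40 × 5.67×10⁻⁸ × 0.118 × 1.56×10^13 = 41800 W.

Q ≈ 41800 W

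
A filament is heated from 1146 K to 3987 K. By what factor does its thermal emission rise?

ratio ≈ 147

P ∝ T⁴, so the ratio is (3987/1146)⁴ = (3.479)⁴ = 147.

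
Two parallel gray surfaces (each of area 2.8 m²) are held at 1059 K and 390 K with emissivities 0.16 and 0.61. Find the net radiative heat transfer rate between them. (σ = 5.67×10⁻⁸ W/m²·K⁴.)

Q ≈ 28500 W

For two large parallel gray plates, q = σ(T₁⁴ − T₂⁴) / (1/ε₁ + 1/ε₂ − 1).
1/ε₁ + 1/ε₂ − 1 = 1/0.16 + 1/0.61 − 1 = 6.889.
T₁⁴ − T₂⁴ = 1.26×10^12 − 2.31×10^10 = 1.23×10^12 K⁴.
q = 5.67×10⁻⁸ × 1.23×10^12 / 6.889 = 10200 W/m².
Q = q·A = 10200 × 2.8 = 28500 W.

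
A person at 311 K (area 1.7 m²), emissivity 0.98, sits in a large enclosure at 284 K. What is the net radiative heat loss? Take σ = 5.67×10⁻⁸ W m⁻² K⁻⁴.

Q = εσA(T⁴ − T_s⁴). T⁴ − T_s⁴ = (311)⁴ − (284)⁴ = 9.35×10^9 − 6.51×10^9 = 2.85×10^9 K⁴.
Q = 0.98 × 5.67×10⁻⁸ × 1.70 × 2.85×10^9 = 269 W.

Q ≈ 269 W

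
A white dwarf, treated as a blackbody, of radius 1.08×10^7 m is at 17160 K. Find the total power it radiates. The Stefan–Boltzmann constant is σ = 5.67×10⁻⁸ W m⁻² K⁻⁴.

A = 4πr² = 4π × (1.08×10^7)² = 1.47×10^15 m².
P = σAT⁴ = 5.67×10⁻⁸ × 1.47×10^15 × (17160)⁴ = 5.67×10⁻⁸ × 1.47×10^15 × 8.67×10^16.
P = 7.21×10^24 W.

P ≈ 7.21×10^24 W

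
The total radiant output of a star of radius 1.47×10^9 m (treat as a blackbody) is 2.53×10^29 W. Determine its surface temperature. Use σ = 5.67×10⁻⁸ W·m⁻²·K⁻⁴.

A = 4πr² = 4π × (1.47×10^9)² = 2.72×10^19 m².
From P = σAT⁴, T = (P / σA)^(1/4) = (2.53×10^29 / (5.67×10⁻⁸ × 2.72×10^19))^(1/4).
T = (1.64×10^17)^(1/4) = 20100 K.

T ≈ 20100 K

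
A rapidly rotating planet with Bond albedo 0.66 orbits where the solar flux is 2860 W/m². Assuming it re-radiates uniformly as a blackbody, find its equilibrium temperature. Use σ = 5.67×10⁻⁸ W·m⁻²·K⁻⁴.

T ≈ 256 K

Power absorbed = (1−a)S·πR²; power emitted = 4πR²σT⁴. Equating and cancelling πR²:
T = ((1−a)S / 4σ)^(1/4) = (972 / (4 × 5.67×10⁻⁸))^(1/4) = (4.29×10^9)^(1/4).
T = 256 K.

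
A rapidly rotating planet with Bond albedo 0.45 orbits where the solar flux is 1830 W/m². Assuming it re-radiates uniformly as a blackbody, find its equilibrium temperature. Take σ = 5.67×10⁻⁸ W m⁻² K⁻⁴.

T ≈ 258 K

Power absorbed = (1−a)S·πR²; power emitted = 4πR²σT⁴. Equating and cancelling πR²:
T = ((1−a)S / 4σ)^(1/4) = (1010 / (4 × 5.67×10⁻⁸))^(1/4) = (4.44×10^9)^(1/4).
T = 258 K.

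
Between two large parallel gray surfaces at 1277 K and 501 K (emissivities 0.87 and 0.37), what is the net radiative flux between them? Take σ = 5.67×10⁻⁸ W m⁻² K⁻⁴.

q ≈ 51600 W/m²

For two large parallel gray plates, q = σ(T₁⁴ − T₂⁴) / (1/ε₁ + 1/ε₂ − 1).
1/ε₁ + 1/ε₂ − 1 = 1/0.87 + 1/0.37 − 1 = 2.852.
T₁⁴ − T₂⁴ = 2.66×10^12 − 6.30×10^10 = 2.60×10^12 K⁴.
q = 5.67×10⁻⁸ × 2.60×10^12 / 2.852 = 51600 W/m².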